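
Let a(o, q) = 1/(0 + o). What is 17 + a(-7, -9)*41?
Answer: 78/7 ≈ 11.143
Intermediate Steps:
a(o, q) = 1/o
17 + a(-7, -9)*41 = 17 + 41/(-7) = 17 - ⅐*41 = 17 - 41/7 = 78/7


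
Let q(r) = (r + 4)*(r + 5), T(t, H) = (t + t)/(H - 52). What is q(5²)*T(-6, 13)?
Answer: 3480/13 ≈ 267.69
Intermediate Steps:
T(t, H) = 2*t/(-52 + H) (T(t, H) = (2*t)/(-52 + H) = 2*t/(-52 + H))
q(r) = (4 + r)*(5 + r)
q(5²)*T(-6, 13) = (20 + (5²)² + 9*5²)*(2*(-6)/(-52 + 13)) = (20 + 25² + 9*25)*(2*(-6)/(-39)) = (20 + 625 + 225)*(2*(-6)*(-1/39)) = 870*(4/13) = 3480/13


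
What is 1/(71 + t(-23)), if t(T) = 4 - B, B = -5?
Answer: 1/80 ≈ 0.012500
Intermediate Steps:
t(T) = 9 (t(T) = 4 - 1*(-5) = 4 + 5 = 9)
1/(71 + t(-23)) = 1/(71 + 9) = 1/80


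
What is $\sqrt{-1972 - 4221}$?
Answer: $i \sqrt{6193} \approx 78.696 i$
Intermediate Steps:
$\sqrt{-1972 - 4221} = \sqrt{-6193} = i \sqrt{6193}$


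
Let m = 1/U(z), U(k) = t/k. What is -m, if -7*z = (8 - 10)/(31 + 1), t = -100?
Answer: 1/11200 ≈ 8.9286e-5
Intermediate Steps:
z = 1/112 (z = -(8 - 10)/(7*(31 + 1)) = -(-2)/(7*32) = -⅐*(-1/16) = 1/112 ≈ 0.0089286)
U(k) = -100/k
m = -1/11200 (m = 1/(-100/1/112) = 1/(-100*112) = 1/(-11200) = -1/11200 ≈ -8.9286e-5)
-m = -1*(-1/11200) = 1/11200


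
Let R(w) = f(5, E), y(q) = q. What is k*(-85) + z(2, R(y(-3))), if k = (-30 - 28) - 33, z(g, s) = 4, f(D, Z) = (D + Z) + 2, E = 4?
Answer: 7739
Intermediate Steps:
f(D, Z) = 2 + D + Z
R(w) = 11 (R(w) = 2 + 5 + 4 = 11)
k = -91 (k = -58 - 33 = -91)
k*(-85) + z(2, R(y(-3))) = -91*(-85) + 4 = 7735 + 4 = 7739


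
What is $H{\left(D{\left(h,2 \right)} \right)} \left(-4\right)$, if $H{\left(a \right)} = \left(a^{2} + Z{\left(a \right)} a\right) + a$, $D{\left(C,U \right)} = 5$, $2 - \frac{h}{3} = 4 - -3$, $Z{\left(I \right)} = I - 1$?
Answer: $-200$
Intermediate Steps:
$Z{\left(I \right)} = -1 + I$ ($Z{\left(I \right)} = I - 1 = -1 + I$)
$h = -15$ ($h = 6 - 3 \left(4 - -3\right) = 6 - 3 \left(4 + 3\right) = 6 - 21 = -15$)
$H{\left(a \right)} = a + a^{2} + a \left(-1 + a\right)$ ($H{\left(a \right)} = \left(a^{2} + \left(-1 + a\right) a\right) + a = \left(a^{2} + a \left(-1 + a\right)\right) + a = a + a^{2} + a \left(-1 + a\right)$)
$H{\left(D{\left(h,2 \right)} \right)} \left(-4\right) = 2 \cdot 5^{2} \left(-4\right) = 2 \cdot 25 \left(-4\right) = 50 \left(-4\right) = -200$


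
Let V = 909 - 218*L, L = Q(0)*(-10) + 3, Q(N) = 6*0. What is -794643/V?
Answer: -264881/85 ≈ -3116.2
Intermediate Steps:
Q(N) = 0
L = 3 (L = 0*(-10) + 3 = 0 + 3 = 3)
V = 255 (V = 909 - 218*3 = 909 - 654 = 255)
-794643/V = -794643/255 = -794643*1/255 = -264881/85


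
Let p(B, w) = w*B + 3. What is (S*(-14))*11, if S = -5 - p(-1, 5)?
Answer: 462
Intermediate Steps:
p(B, w) = 3 + B*w (p(B, w) = B*w + 3 = 3 + B*w)
S = -3 (S = -5 - (3 - 1*5) = -5 - (3 - 5) = -5 - 1*(-2) = -5 + 2 = -3)
(S*(-14))*11 = -3*(-14)*11 = 42*11 = 462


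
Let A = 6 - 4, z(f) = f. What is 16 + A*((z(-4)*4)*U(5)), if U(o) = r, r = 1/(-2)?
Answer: 32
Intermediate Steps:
r = -½ ≈ -0.50000
U(o) = -½
A = 2
16 + A*((z(-4)*4)*U(5)) = 16 + 2*(-4*4*(-½)) = 16 + 2*(-16*(-½)) = 16 + 2*8 = 16 + 16 = 32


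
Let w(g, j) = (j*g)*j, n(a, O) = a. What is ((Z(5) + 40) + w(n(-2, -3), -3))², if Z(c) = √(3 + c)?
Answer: 492 + 88*√2 ≈ 616.45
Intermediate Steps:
w(g, j) = g*j² (w(g, j) = (g*j)*j = g*j²)
((Z(5) + 40) + w(n(-2, -3), -3))² = ((√(3 + 5) + 40) - 2*(-3)²)² = ((√8 + 40) - 2*9)² = ((2*√2 + 40) - 18)² = ((40 + 2*√2) - 18)² = (22 + 2*√2)²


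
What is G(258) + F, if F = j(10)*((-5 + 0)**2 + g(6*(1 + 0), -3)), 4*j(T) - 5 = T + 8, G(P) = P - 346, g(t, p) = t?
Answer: 361/4 ≈ 90.250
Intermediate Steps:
G(P) = -346 + P
j(T) = 13/4 + T/4 (j(T) = 5/4 + (T + 8)/4 = 5/4 + (8 + T)/4 = 5/4 + (2 + T/4) = 13/4 + T/4)
F = 713/4 (F = (13/4 + (1/4)*10)*((-5 + 0)**2 + 6*(1 + 0)) = (13/4 + 5/2)*((-5)**2 + 6*1) = 23*(25 + 6)/4 = (23/4)*31 = 713/4 ≈ 178.25)
G(258) + F = (-346 + 258) + 713/4 = -88 + 713/4 = 361/4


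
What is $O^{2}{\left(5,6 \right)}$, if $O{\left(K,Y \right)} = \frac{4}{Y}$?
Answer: $\frac{4}{9} \approx 0.44444$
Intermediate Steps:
$O^{2}{\left(5,6 \right)} = \left(\frac{4}{6}\right)^{2} = \left(4 \cdot \frac{1}{6}\right)^{2} = \left(\frac{2}{3}\right)^{2} = \frac{4}{9}$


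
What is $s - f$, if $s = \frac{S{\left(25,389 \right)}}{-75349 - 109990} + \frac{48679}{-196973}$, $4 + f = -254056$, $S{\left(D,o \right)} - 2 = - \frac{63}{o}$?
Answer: $\frac{46856329210786388}{184430350279} \approx 2.5406 \cdot 10^{5}$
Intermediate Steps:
$S{\left(D,o \right)} = 2 - \frac{63}{o}$
$f = -254060$ ($f = -4 - 254056 = -254060$)
$s = - \frac{45581096352}{184430350279}$ ($s = \frac{2 - \frac{63}{389}}{-75349 - 109990} + \frac{48679}{-196973} = \frac{2 - \frac{63}{389}}{-185339} + 48679 \left(- \frac{1}{196973}\right) = \left(2 - \frac{63}{389}\right) \left(- \frac{1}{185339}\right) - \frac{48679}{196973} = \frac{715}{389} \left(- \frac{1}{185339}\right) - \frac{48679}{196973} = - \frac{65}{6554261} - \frac{48679}{196973} = - \frac{45581096352}{184430350279} \approx -0.24715$)
$s - f = - \frac{45581096352}{184430350279} - -254060 = - \frac{45581096352}{184430350279} + 254060 = \frac{46856329210786388}{184430350279}$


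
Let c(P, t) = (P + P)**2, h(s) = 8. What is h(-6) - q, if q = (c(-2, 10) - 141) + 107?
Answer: 26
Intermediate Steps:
c(P, t) = 4*P**2 (c(P, t) = (2*P)**2 = 4*P**2)
q = -18 (q = (4*(-2)**2 - 141) + 107 = (4*4 - 141) + 107 = (16 - 141) + 107 = -125 + 107 = -18)
h(-6) - q = 8 - 1*(-18) = 8 + 18 = 26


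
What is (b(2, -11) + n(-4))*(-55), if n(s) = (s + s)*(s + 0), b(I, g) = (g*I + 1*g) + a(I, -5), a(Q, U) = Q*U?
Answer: 605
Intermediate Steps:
b(I, g) = g - 5*I + I*g (b(I, g) = (g*I + 1*g) + I*(-5) = (I*g + g) - 5*I = (g + I*g) - 5*I = g - 5*I + I*g)
n(s) = 2*s**2 (n(s) = (2*s)*s = 2*s**2)
(b(2, -11) + n(-4))*(-55) = ((-11 - 5*2 + 2*(-11)) + 2*(-4)**2)*(-55) = ((-11 - 10 - 22) + 2*16)*(-55) = (-43 + 32)*(-55) = -11*(-55) = 605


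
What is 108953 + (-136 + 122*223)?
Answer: 136023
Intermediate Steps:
108953 + (-136 + 122*223) = 108953 + (-136 + 27206) = 108953 + 27070 = 136023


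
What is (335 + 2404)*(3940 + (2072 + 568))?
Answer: 18022620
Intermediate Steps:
(335 + 2404)*(3940 + (2072 + 568)) = 2739*(3940 + 2640) = 2739*6580 = 18022620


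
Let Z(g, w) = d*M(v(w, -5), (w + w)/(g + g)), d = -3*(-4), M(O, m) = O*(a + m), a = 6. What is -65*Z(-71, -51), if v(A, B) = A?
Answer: 18975060/71 ≈ 2.6725e+5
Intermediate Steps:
M(O, m) = O*(6 + m)
d = 12
Z(g, w) = 12*w*(6 + w/g) (Z(g, w) = 12*(w*(6 + (w + w)/(g + g))) = 12*(w*(6 + (2*w)/((2*g)))) = 12*(w*(6 + (2*w)*(1/(2*g)))) = 12*(w*(6 + w/g)) = 12*w*(6 + w/g))
-65*Z(-71, -51) = -780*(-51)*(-51 + 6*(-71))/(-71) = -780*(-51)*(-1)*(-51 - 426)/71 = -780*(-51)*(-1)*(-477)/71 = -65*(-291924/71) = 18975060/71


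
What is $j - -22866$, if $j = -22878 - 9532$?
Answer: $-9544$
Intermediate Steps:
$j = -32410$
$j - -22866 = -32410 - -22866 = -32410 + 22866 = -9544$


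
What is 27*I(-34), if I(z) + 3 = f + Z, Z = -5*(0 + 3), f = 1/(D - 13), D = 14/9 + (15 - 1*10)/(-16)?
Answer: -826686/1693 ≈ -488.30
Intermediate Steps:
D = 179/144 (D = 14*(⅑) + (15 - 10)*(-1/16) = 14/9 + 5*(-1/16) = 14/9 - 5/16 = 179/144 ≈ 1.2431)
f = -144/1693 (f = 1/(179/144 - 13) = 1/(-1693/144) = -144/1693 ≈ -0.085056)
Z = -15 (Z = -5*3 = -15)
I(z) = -30618/1693 (I(z) = -3 + (-144/1693 - 15) = -3 - 25539/1693 = -30618/1693)
27*I(-34) = 27*(-30618/1693) = -826686/1693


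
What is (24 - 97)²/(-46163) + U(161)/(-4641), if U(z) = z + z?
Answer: -435125/2354313 ≈ -0.18482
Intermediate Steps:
U(z) = 2*z
(24 - 97)²/(-46163) + U(161)/(-4641) = (24 - 97)²/(-46163) + (2*161)/(-4641) = (-73)²*(-1/46163) + 322*(-1/4641) = 5329*(-1/46163) - 46/663 = -5329/46163 - 46/663 = -435125/2354313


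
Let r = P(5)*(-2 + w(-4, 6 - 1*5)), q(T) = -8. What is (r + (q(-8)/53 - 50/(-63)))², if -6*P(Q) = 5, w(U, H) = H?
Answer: 97160449/44595684 ≈ 2.1787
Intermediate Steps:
P(Q) = -⅚ (P(Q) = -⅙*5 = -⅚)
r = ⅚ (r = -5*(-2 + (6 - 1*5))/6 = -5*(-2 + (6 - 5))/6 = -5*(-2 + 1)/6 = -⅚*(-1) = ⅚ ≈ 0.83333)
(r + (q(-8)/53 - 50/(-63)))² = (⅚ + (-8/53 - 50/(-63)))² = (⅚ + (-8*1/53 - 50*(-1/63)))² = (⅚ + (-8/53 + 50/63))² = (⅚ + 2146/3339)² = (9857/6678)² = 97160449/44595684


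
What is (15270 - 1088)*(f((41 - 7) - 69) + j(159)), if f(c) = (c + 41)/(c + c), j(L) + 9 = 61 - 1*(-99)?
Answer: 10701332/5 ≈ 2.1403e+6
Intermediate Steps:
j(L) = 151 (j(L) = -9 + (61 - 1*(-99)) = -9 + (61 + 99) = -9 + 160 = 151)
f(c) = (41 + c)/(2*c) (f(c) = (41 + c)/((2*c)) = (41 + c)*(1/(2*c)) = (41 + c)/(2*c))
(15270 - 1088)*(f((41 - 7) - 69) + j(159)) = (15270 - 1088)*((41 + ((41 - 7) - 69))/(2*((41 - 7) - 69)) + 151) = 14182*((41 + (34 - 69))/(2*(34 - 69)) + 151) = 14182*((½)*(41 - 35)/(-35) + 151) = 14182*((½)*(-1/35)*6 + 151) = 14182*(-3/35 + 151) = 14182*(5282/35) = 10701332/5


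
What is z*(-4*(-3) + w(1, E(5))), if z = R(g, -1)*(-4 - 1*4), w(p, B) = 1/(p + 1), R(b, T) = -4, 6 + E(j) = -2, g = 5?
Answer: 400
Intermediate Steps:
E(j) = -8 (E(j) = -6 - 2 = -8)
w(p, B) = 1/(1 + p)
z = 32 (z = -4*(-4 - 1*4) = -4*(-4 - 4) = -4*(-8) = 32)
z*(-4*(-3) + w(1, E(5))) = 32*(-4*(-3) + 1/(1 + 1)) = 32*(12 + 1/2) = 32*(25/2) = 400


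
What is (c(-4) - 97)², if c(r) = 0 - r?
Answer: 8649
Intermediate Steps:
c(r) = -r
(c(-4) - 97)² = (-1*(-4) - 97)² = (4 - 97)² = (-93)² = 8649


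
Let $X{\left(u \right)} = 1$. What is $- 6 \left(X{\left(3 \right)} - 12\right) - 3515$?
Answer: $-3449$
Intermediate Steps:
$- 6 \left(X{\left(3 \right)} - 12\right) - 3515 = - 6 \left(1 - 12\right) - 3515 = \left(-6\right) \left(-11\right) - 3515 = 66 - 3515 = -3449$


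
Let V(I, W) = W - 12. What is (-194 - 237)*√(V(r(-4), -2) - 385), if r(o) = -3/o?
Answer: -431*I*√399 ≈ -8609.2*I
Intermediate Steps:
V(I, W) = -12 + W
(-194 - 237)*√(V(r(-4), -2) - 385) = (-194 - 237)*√((-12 - 2) - 385) = -431*√(-14 - 385) = -431*I*√399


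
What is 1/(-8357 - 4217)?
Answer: -1/12574 ≈ -7.9529e-5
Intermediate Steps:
1/(-8357 - 4217) = 1/(-12574) = -1/12574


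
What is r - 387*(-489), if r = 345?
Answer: 189588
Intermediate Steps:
r - 387*(-489) = 345 - 387*(-489) = 345 + 189243 = 189588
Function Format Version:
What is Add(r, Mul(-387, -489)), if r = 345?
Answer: 189588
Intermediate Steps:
Add(r, Mul(-387, -489)) = Add(345, Mul(-387, -489)) = Add(345, 189243) = 189588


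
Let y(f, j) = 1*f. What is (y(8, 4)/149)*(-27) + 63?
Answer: 9171/149 ≈ 61.550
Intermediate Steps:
y(f, j) = f
(y(8, 4)/149)*(-27) + 63 = (8/149)*(-27) + 63 = -216/149 + 63 = 9171/149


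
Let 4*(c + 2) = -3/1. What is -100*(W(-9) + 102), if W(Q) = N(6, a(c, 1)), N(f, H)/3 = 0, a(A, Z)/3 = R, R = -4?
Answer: -10200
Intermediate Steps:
c = -11/4 (c = -2 + (-3/1)/4 = -2 + (-3*1)/4 = -2 + (¼)*(-3) = -2 - ¾ = -11/4 ≈ -2.7500)
a(A, Z) = -12 (a(A, Z) = 3*(-4) = -12)
N(f, H) = 0 (N(f, H) = 3*0 = 0)
W(Q) = 0
-100*(W(-9) + 102) = -100*(0 + 102) = -100*102 = -10200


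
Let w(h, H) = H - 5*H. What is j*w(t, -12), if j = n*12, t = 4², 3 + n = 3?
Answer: 0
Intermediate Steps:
n = 0 (n = -3 + 3 = 0)
t = 16
j = 0 (j = 0*12 = 0)
w(h, H) = -4*H
j*w(t, -12) = 0*(-4*(-12)) = 0*48 = 0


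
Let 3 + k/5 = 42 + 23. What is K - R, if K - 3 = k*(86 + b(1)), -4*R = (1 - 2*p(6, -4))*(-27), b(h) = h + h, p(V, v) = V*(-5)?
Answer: 107485/4 ≈ 26871.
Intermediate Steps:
p(V, v) = -5*V
k = 310 (k = -15 + 5*(42 + 23) = -15 + 5*65 = -15 + 325 = 310)
b(h) = 2*h
R = 1647/4 (R = -(1 - (-10)*6)*(-27)/4 = -(1 - 2*(-30))*(-27)/4 = -(1 + 60)*(-27)/4 = -61*(-27)/4 = -¼*(-1647) = 1647/4 ≈ 411.75)
K = 27283 (K = 3 + 310*(86 + 2*1) = 3 + 310*(86 + 2) = 3 + 310*88 = 3 + 27280 = 27283)
K - R = 27283 - 1*1647/4 = 27283 - 1647/4 = 107485/4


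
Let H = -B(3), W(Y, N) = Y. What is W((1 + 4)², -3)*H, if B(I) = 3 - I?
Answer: 0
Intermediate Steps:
H = 0 (H = -(3 - 1*3) = -(3 - 3) = -1*0 = 0)
W((1 + 4)², -3)*H = (1 + 4)²*0 = 5²*0 = 25*0 = 0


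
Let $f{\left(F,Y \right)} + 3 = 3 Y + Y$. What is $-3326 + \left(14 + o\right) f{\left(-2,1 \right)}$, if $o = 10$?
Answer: $-3302$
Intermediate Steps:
$f{\left(F,Y \right)} = -3 + 4 Y$ ($f{\left(F,Y \right)} = -3 + \left(3 Y + Y\right) = -3 + 4 Y$)
$-3326 + \left(14 + o\right) f{\left(-2,1 \right)} = -3326 + \left(14 + 10\right) \left(-3 + 4 \cdot 1\right) = -3326 + 24 \left(-3 + 4\right) = -3326 + 24 \cdot 1 = -3326 + 24 = -3302$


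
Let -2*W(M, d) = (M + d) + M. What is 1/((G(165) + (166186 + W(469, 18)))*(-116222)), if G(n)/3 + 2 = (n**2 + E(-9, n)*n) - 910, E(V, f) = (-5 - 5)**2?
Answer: -1/34186352634 ≈ -2.9251e-11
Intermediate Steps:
E(V, f) = 100 (E(V, f) = (-10)**2 = 100)
G(n) = -2736 + 3*n**2 + 300*n (G(n) = -6 + 3*((n**2 + 100*n) - 910) = -6 + 3*(-910 + n**2 + 100*n) = -6 + (-2730 + 3*n**2 + 300*n) = -2736 + 3*n**2 + 300*n)
W(M, d) = -M - d/2 (W(M, d) = -((M + d) + M)/2 = -(d + 2*M)/2 = -M - d/2)
1/((G(165) + (166186 + W(469, 18)))*(-116222)) = 1/(((-2736 + 3*165**2 + 300*165) + (166186 + (-1*469 - 1/2*18)))*(-116222)) = -1/116222/((-2736 + 3*27225 + 49500) + (166186 + (-469 - 9))) = -1/116222/((-2736 + 81675 + 49500) + (166186 - 478)) = -1/116222/(128439 + 165708) = -1/116222/294147 = (1/294147)*(-1/116222) = -1/34186352634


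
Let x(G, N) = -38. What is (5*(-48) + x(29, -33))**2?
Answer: 77284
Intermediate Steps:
(5*(-48) + x(29, -33))**2 = (5*(-48) - 38)**2 = (-240 - 38)**2 = (-278)**2 = 77284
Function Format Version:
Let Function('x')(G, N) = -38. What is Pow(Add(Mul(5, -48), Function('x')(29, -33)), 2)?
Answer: 77284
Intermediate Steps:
Pow(Add(Mul(5, -48), Function('x')(29, -33)), 2) = Pow(Add(Mul(5, -48), -38), 2) = Pow(Add(-240, -38), 2) = Pow(-278, 2) = 77284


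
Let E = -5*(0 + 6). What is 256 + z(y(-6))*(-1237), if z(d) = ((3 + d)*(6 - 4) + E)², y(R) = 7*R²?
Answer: -285004544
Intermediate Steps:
E = -30 (E = -5*6 = -30)
z(d) = (-24 + 2*d)² (z(d) = ((3 + d)*(6 - 4) - 30)² = ((3 + d)*2 - 30)² = ((6 + 2*d) - 30)² = (-24 + 2*d)²)
256 + z(y(-6))*(-1237) = 256 + (4*(-12 + 7*(-6)²)²)*(-1237) = 256 + (4*(-12 + 7*36)²)*(-1237) = 256 + (4*(-12 + 252)²)*(-1237) = 256 + (4*240²)*(-1237) = 256 + (4*57600)*(-1237) = 256 + 230400*(-1237) = 256 - 285004800 = -285004544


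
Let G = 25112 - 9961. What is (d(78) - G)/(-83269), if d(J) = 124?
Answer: 15027/83269 ≈ 0.18046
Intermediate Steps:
G = 15151
(d(78) - G)/(-83269) = (124 - 1*15151)/(-83269) = (124 - 15151)*(-1/83269) = -15027*(-1/83269) = 15027/83269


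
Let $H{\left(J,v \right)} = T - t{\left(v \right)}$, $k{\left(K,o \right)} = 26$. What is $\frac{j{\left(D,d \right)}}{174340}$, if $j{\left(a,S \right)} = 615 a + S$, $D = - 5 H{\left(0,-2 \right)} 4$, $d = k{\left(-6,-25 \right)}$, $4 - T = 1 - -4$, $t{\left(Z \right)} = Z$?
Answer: $- \frac{6137}{87170} \approx -0.070403$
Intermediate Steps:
$T = -1$ ($T = 4 - \left(1 - -4\right) = 4 - \left(1 + 4\right) = 4 - 5 = -1$)
$H{\left(J,v \right)} = -1 - v$
$d = 26$
$D = -20$ ($D = - 5 \left(-1 - -2\right) 4 = - 5 \left(-1 + 2\right) 4 = \left(-5\right) 1 \cdot 4 = \left(-5\right) 4 = -20$)
$j{\left(a,S \right)} = S + 615 a$
$\frac{j{\left(D,d \right)}}{174340} = \frac{26 + 615 \left(-20\right)}{174340} = \left(26 - 12300\right) \frac{1}{174340} = \left(-12274\right) \frac{1}{174340} = - \frac{6137}{87170}$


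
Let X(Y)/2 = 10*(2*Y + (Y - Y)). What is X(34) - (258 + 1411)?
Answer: -309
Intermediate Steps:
X(Y) = 40*Y (X(Y) = 2*(10*(2*Y + (Y - Y))) = 2*(10*(2*Y + 0)) = 2*(10*(2*Y)) = 2*(20*Y) = 40*Y)
X(34) - (258 + 1411) = 40*34 - (258 + 1411) = 1360 - 1*1669 = 1360 - 1669 = -309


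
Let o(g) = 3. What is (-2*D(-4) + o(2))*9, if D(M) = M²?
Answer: -261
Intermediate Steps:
(-2*D(-4) + o(2))*9 = (-2*(-4)² + 3)*9 = (-2*16 + 3)*9 = (-32 + 3)*9 = -29*9 = -261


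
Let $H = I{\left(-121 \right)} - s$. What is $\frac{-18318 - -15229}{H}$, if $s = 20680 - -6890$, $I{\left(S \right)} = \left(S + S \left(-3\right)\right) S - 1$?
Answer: $\frac{3089}{56853} \approx 0.054333$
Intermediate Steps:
$I{\left(S \right)} = -1 - 2 S^{2}$ ($I{\left(S \right)} = \left(S - 3 S\right) S - 1 = - 2 S S - 1 = - 2 S^{2} - 1 = -1 - 2 S^{2}$)
$s = 27570$ ($s = 20680 + 6890 = 27570$)
$H = -56853$ ($H = \left(-1 - 2 \left(-121\right)^{2}\right) - 27570 = \left(-1 - 29282\right) - 27570 = -29283 - 27570 = -56853$)
$\frac{-18318 - -15229}{H} = \frac{-18318 - -15229}{-56853} = \left(-18318 + 15229\right) \left(- \frac{1}{56853}\right) = \left(-3089\right) \left(- \frac{1}{56853}\right) = \frac{3089}{56853}$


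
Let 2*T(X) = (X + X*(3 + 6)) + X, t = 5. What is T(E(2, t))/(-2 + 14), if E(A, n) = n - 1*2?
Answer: 11/8 ≈ 1.3750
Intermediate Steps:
E(A, n) = -2 + n (E(A, n) = n - 2 = -2 + n)
T(X) = 11*X/2 (T(X) = ((X + X*(3 + 6)) + X)/2 = ((X + X*9) + X)/2 = ((X + 9*X) + X)/2 = (10*X + X)/2 = (11*X)/2 = 11*X/2)
T(E(2, t))/(-2 + 14) = (11*(-2 + 5)/2)/(-2 + 14) = ((11/2)*3)/12 = (33/2)*(1/12) = 11/8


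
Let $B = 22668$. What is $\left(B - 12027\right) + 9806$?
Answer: $20447$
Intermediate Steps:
$\left(B - 12027\right) + 9806 = \left(22668 - 12027\right) + 9806 = 10641 + 9806 = 20447$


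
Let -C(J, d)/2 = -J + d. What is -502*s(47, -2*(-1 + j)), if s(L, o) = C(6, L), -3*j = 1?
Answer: 41164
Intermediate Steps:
j = -1/3 (j = -1/3*1 = -1/3 ≈ -0.33333)
C(J, d) = -2*d + 2*J (C(J, d) = -2*(-J + d) = -2*(d - J) = -2*d + 2*J)
s(L, o) = 12 - 2*L (s(L, o) = -2*L + 2*6 = -2*L + 12 = 12 - 2*L)
-502*s(47, -2*(-1 + j)) = -502*(12 - 2*47) = -502*(12 - 94) = -502*(-82) = 41164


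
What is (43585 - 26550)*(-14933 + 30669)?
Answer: 268062760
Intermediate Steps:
(43585 - 26550)*(-14933 + 30669) = 17035*15736 = 268062760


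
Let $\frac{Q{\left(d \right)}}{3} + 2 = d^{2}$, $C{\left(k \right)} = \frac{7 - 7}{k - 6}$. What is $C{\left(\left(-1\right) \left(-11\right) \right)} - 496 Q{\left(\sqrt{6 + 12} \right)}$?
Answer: $-23808$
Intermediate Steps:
$C{\left(k \right)} = 0$ ($C{\left(k \right)} = \frac{0}{-6 + k} = 0$)
$Q{\left(d \right)} = -6 + 3 d^{2}$
$C{\left(\left(-1\right) \left(-11\right) \right)} - 496 Q{\left(\sqrt{6 + 12} \right)} = 0 - 496 \left(-6 + 3 \left(\sqrt{6 + 12}\right)^{2}\right) = 0 - 496 \left(-6 + 3 \left(\sqrt{18}\right)^{2}\right) = 0 - 496 \left(-6 + 3 \left(3 \sqrt{2}\right)^{2}\right) = 0 - 496 \left(-6 + 3 \cdot 18\right) = 0 - 496 \left(-6 + 54\right) = 0 - 23808 = -23808$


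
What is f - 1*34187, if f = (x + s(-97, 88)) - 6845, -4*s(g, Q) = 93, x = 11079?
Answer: -119905/4 ≈ -29976.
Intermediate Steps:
s(g, Q) = -93/4 (s(g, Q) = -¼*93 = -93/4)
f = 16843/4 (f = (11079 - 93/4) - 6845 = 44223/4 - 6845 = 16843/4 ≈ 4210.8)
f - 1*34187 = 16843/4 - 1*34187 = 16843/4 - 34187 = -119905/4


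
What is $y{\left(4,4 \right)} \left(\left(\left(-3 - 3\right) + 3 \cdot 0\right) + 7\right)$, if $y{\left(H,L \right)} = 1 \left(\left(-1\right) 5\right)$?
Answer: $-5$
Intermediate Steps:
$y{\left(H,L \right)} = -5$ ($y{\left(H,L \right)} = 1 \left(-5\right) = -5$)
$y{\left(4,4 \right)} \left(\left(\left(-3 - 3\right) + 3 \cdot 0\right) + 7\right) = - 5 \left(\left(\left(-3 - 3\right) + 3 \cdot 0\right) + 7\right) = - 5 \left(\left(\left(-3 - 3\right) + 0\right) + 7\right) = - 5 \left(\left(-6 + 0\right) + 7\right) = - 5 \left(-6 + 7\right) = \left(-5\right) 1 = -5$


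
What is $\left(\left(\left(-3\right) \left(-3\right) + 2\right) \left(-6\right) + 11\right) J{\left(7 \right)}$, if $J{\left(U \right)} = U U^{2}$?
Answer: $-18865$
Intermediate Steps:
$J{\left(U \right)} = U^{3}$
$\left(\left(\left(-3\right) \left(-3\right) + 2\right) \left(-6\right) + 11\right) J{\left(7 \right)} = \left(\left(\left(-3\right) \left(-3\right) + 2\right) \left(-6\right) + 11\right) 7^{3} = \left(\left(9 + 2\right) \left(-6\right) + 11\right) 343 = \left(11 \left(-6\right) + 11\right) 343 = \left(-66 + 11\right) 343 = \left(-55\right) 343 = -18865$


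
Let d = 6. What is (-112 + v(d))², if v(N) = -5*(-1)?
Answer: 11449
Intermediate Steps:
v(N) = 5
(-112 + v(d))² = (-112 + 5)² = (-107)² = 11449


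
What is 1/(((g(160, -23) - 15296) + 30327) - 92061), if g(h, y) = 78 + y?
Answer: -1/76975 ≈ -1.2991e-5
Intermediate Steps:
1/(((g(160, -23) - 15296) + 30327) - 92061) = 1/((((78 - 23) - 15296) + 30327) - 92061) = 1/(((55 - 15296) + 30327) - 92061) = 1/((-15241 + 30327) - 92061) = 1/(15086 - 92061) = 1/(-76975) = -1/76975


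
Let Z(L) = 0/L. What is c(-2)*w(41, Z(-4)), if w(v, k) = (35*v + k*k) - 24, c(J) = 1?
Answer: 1411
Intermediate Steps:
Z(L) = 0
w(v, k) = -24 + k**2 + 35*v (w(v, k) = (35*v + k**2) - 24 = (k**2 + 35*v) - 24 = -24 + k**2 + 35*v)
c(-2)*w(41, Z(-4)) = 1*(-24 + 0**2 + 35*41) = 1*(-24 + 0 + 1435) = 1*1411 = 1411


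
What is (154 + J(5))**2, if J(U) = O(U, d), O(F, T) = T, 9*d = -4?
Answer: 1909924/81 ≈ 23579.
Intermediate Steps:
d = -4/9 (d = (1/9)*(-4) = -4/9 ≈ -0.44444)
J(U) = -4/9
(154 + J(5))**2 = (154 - 4/9)**2 = (1382/9)**2 = 1909924/81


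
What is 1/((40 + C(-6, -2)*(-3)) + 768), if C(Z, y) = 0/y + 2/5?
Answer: 5/4034 ≈ 0.0012395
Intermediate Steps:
C(Z, y) = ⅖ (C(Z, y) = 0 + 2*(⅕) = 0 + ⅖ = ⅖)
1/((40 + C(-6, -2)*(-3)) + 768) = 1/((40 + (⅖)*(-3)) + 768) = 1/((40 - 6/5) + 768) = 1/(194/5 + 768) = 1/(4034/5) = 5/4034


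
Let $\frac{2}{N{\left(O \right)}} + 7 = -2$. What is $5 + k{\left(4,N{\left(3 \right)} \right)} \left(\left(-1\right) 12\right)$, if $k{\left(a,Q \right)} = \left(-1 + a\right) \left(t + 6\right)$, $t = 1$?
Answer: $-247$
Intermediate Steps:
$N{\left(O \right)} = - \frac{2}{9}$ ($N{\left(O \right)} = \frac{2}{-7 - 2} = \frac{2}{-9} = 2 \left(- \frac{1}{9}\right) = - \frac{2}{9}$)
$k{\left(a,Q \right)} = -7 + 7 a$ ($k{\left(a,Q \right)} = \left(-1 + a\right) \left(1 + 6\right) = \left(-1 + a\right) 7 = -7 + 7 a$)
$5 + k{\left(4,N{\left(3 \right)} \right)} \left(\left(-1\right) 12\right) = 5 + \left(-7 + 7 \cdot 4\right) \left(\left(-1\right) 12\right) = 5 + \left(-7 + 28\right) \left(-12\right) = 5 + 21 \left(-12\right) = 5 - 252 = -247$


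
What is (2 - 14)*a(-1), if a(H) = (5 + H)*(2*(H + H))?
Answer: 192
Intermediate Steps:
a(H) = 4*H*(5 + H) (a(H) = (5 + H)*(2*(2*H)) = (5 + H)*(4*H) = 4*H*(5 + H))
(2 - 14)*a(-1) = (2 - 14)*(4*(-1)*(5 - 1)) = -48*(-1)*4 = -12*(-16) = 192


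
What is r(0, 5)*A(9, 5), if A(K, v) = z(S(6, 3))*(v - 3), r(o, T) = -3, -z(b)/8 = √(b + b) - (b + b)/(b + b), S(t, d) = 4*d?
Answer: -48 + 96*√6 ≈ 187.15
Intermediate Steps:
z(b) = 8 - 8*√2*√b (z(b) = -8*(√(b + b) - (b + b)/(b + b)) = -8*(√(2*b) - 2*b/(2*b)) = -8*(√2*√b - 2*b*1/(2*b)) = -8*(√2*√b - 1*1) = -8*(√2*√b - 1) = -8*(-1 + √2*√b) = 8 - 8*√2*√b)
A(K, v) = (-3 + v)*(8 - 16*√6) (A(K, v) = (8 - 8*√2*√(4*3))*(v - 3) = (8 - 8*√2*√12)*(-3 + v) = (8 - 8*√2*2*√3)*(-3 + v) = (8 - 16*√6)*(-3 + v) = (-3 + v)*(8 - 16*√6))
r(0, 5)*A(9, 5) = -24*(1 - 2*√6)*(-3 + 5) = -24*(1 - 2*√6)*2 = -3*(16 - 32*√6) = -48 + 96*√6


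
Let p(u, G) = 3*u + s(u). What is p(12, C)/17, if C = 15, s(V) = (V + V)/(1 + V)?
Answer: 492/221 ≈ 2.2262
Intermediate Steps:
s(V) = 2*V/(1 + V) (s(V) = (2*V)/(1 + V) = 2*V/(1 + V))
p(u, G) = 3*u + 2*u/(1 + u)
p(12, C)/17 = (12*(5 + 3*12)/(1 + 12))/17 = (12*(5 + 36)/13)*(1/17) = (12*(1/13)*41)*(1/17) = (492/13)*(1/17) = 492/221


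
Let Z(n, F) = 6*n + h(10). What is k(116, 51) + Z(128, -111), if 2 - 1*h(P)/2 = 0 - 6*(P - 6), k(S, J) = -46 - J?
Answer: 723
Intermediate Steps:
h(P) = -68 + 12*P (h(P) = 4 - 2*(0 - 6*(P - 6)) = 4 - 2*(0 - 6*(-6 + P)) = 4 - 2*(0 - (-36 + 6*P)) = 4 - 2*(0 + (36 - 6*P)) = 4 - 2*(36 - 6*P) = 4 + (-72 + 12*P) = -68 + 12*P)
Z(n, F) = 52 + 6*n (Z(n, F) = 6*n + (-68 + 12*10) = 6*n + (-68 + 120) = 6*n + 52 = 52 + 6*n)
k(116, 51) + Z(128, -111) = (-46 - 1*51) + (52 + 6*128) = (-46 - 51) + (52 + 768) = -97 + 820 = 723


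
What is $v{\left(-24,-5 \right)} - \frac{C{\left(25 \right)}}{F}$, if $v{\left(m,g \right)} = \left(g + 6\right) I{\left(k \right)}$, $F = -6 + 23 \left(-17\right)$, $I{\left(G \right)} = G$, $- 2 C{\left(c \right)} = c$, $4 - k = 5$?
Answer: $- \frac{819}{794} \approx -1.0315$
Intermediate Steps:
$k = -1$ ($k = 4 - 5 = -1$)
$C{\left(c \right)} = - \frac{c}{2}$
$F = -397$ ($F = -6 - 391 = -397$)
$v{\left(m,g \right)} = -6 - g$ ($v{\left(m,g \right)} = \left(g + 6\right) \left(-1\right) = \left(6 + g\right) \left(-1\right) = -6 - g$)
$v{\left(-24,-5 \right)} - \frac{C{\left(25 \right)}}{F} = \left(-6 - -5\right) - \frac{\left(- \frac{1}{2}\right) 25}{-397} = \left(-6 + 5\right) - \left(- \frac{25}{2}\right) \left(- \frac{1}{397}\right) = -1 - \frac{25}{794} = - \frac{819}{794}$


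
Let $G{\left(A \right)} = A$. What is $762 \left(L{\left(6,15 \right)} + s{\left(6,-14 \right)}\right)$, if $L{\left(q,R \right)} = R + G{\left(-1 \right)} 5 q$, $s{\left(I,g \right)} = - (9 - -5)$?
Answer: $-22098$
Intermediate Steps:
$s{\left(I,g \right)} = -14$ ($s{\left(I,g \right)} = - (9 + 5) = \left(-1\right) 14 = -14$)
$L{\left(q,R \right)} = R - 5 q$ ($L{\left(q,R \right)} = R + \left(-1\right) 5 q = R - 5 q$)
$762 \left(L{\left(6,15 \right)} + s{\left(6,-14 \right)}\right) = 762 \left(\left(15 - 30\right) - 14\right) = 762 \left(-15 - 14\right) = 762 \left(-29\right) = -22098$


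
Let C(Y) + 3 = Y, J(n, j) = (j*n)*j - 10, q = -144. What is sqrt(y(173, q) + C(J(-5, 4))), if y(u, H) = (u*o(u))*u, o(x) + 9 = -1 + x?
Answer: sqrt(4878334) ≈ 2208.7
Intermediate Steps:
J(n, j) = -10 + n*j**2 (J(n, j) = n*j**2 - 10 = -10 + n*j**2)
C(Y) = -3 + Y
o(x) = -10 + x (o(x) = -9 + (-1 + x) = -10 + x)
y(u, H) = u**2*(-10 + u) (y(u, H) = (u*(-10 + u))*u = u**2*(-10 + u))
sqrt(y(173, q) + C(J(-5, 4))) = sqrt(173**2*(-10 + 173) + (-3 + (-10 - 5*4**2))) = sqrt(29929*163 + (-3 + (-10 - 5*16))) = sqrt(4878427 + (-3 + (-10 - 80))) = sqrt(4878427 + (-3 - 90)) = sqrt(4878427 - 93) = sqrt(4878334)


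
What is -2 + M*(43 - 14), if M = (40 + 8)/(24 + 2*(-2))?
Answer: 338/5 ≈ 67.600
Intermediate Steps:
M = 12/5 (M = 48/(24 - 4) = 48/20 = 48*(1/20) = 12/5 ≈ 2.4000)
-2 + M*(43 - 14) = -2 + 12*(43 - 14)/5 = -2 + (12/5)*29 = -2 + 348/5 = 338/5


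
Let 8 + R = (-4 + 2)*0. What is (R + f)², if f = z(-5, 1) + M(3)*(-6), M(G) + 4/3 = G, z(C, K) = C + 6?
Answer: 289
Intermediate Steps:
z(C, K) = 6 + C
M(G) = -4/3 + G
R = -8 (R = -8 + (-4 + 2)*0 = -8 - 2*0 = -8 + 0 = -8)
f = -9 (f = (6 - 5) + (-4/3 + 3)*(-6) = 1 + (5/3)*(-6) = 1 - 10 = -9)
(R + f)² = (-8 - 9)² = (-17)² = 289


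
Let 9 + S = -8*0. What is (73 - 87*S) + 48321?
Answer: 49177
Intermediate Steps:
S = -9 (S = -9 - 8*0 = -9 + 0 = -9)
(73 - 87*S) + 48321 = (73 - 87*(-9)) + 48321 = (73 + 783) + 48321 = 856 + 48321 = 49177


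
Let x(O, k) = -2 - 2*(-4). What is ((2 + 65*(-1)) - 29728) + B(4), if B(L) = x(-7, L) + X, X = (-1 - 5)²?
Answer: -29749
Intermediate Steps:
x(O, k) = 6 (x(O, k) = -2 + 8 = 6)
X = 36 (X = (-6)² = 36)
B(L) = 42 (B(L) = 6 + 36 = 42)
((2 + 65*(-1)) - 29728) + B(4) = ((2 + 65*(-1)) - 29728) + 42 = ((2 - 65) - 29728) + 42 = (-63 - 29728) + 42 = -29791 + 42 = -29749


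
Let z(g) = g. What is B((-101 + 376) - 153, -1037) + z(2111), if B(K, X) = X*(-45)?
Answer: 48776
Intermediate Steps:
B(K, X) = -45*X
B((-101 + 376) - 153, -1037) + z(2111) = -45*(-1037) + 2111 = 46665 + 2111 = 48776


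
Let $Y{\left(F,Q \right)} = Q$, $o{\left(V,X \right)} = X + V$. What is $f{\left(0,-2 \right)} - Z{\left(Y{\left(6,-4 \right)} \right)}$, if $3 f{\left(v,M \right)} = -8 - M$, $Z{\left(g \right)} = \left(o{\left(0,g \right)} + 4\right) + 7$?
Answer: $-9$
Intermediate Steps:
$o{\left(V,X \right)} = V + X$
$Z{\left(g \right)} = 11 + g$ ($Z{\left(g \right)} = \left(\left(0 + g\right) + 4\right) + 7 = \left(g + 4\right) + 7 = \left(4 + g\right) + 7 = 11 + g$)
$f{\left(v,M \right)} = - \frac{8}{3} - \frac{M}{3}$ ($f{\left(v,M \right)} = \frac{-8 - M}{3} = - \frac{8}{3} - \frac{M}{3}$)
$f{\left(0,-2 \right)} - Z{\left(Y{\left(6,-4 \right)} \right)} = \left(- \frac{8}{3} - - \frac{2}{3}\right) - \left(11 - 4\right) = \left(- \frac{8}{3} + \frac{2}{3}\right) - 7 = -2 - 7 = -9$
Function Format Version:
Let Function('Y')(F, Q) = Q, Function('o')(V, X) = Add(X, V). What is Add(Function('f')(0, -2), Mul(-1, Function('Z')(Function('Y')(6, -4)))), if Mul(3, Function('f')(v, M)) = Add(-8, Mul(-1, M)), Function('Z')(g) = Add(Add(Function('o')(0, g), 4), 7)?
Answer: -9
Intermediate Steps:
Function('o')(V, X) = Add(V, X)
Function('Z')(g) = Add(11, g) (Function('Z')(g) = Add(Add(Add(0, g), 4), 7) = Add(Add(g, 4), 7) = Add(Add(4, g), 7) = Add(11, g))
Function('f')(v, M) = Add(Rational(-8, 3), Mul(Rational(-1, 3), M)) (Function('f')(v, M) = Mul(Rational(1, 3), Add(-8, Mul(-1, M))) = Add(Rational(-8, 3), Mul(Rational(-1, 3), M)))
Add(Function('f')(0, -2), Mul(-1, Function('Z')(Function('Y')(6, -4)))) = Add(Add(Rational(-8, 3), Mul(Rational(-1, 3), -2)), Mul(-1, Add(11, -4))) = Add(Add(Rational(-8, 3), Rational(2, 3)), Mul(-1, 7)) = Add(-2, -7) = -9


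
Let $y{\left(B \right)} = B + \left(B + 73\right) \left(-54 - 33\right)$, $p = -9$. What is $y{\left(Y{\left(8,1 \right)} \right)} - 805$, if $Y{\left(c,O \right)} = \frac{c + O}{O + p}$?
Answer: $- \frac{28237}{4} \approx -7059.3$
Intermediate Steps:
$Y{\left(c,O \right)} = \frac{O + c}{-9 + O}$ ($Y{\left(c,O \right)} = \frac{c + O}{O - 9} = \frac{O + c}{-9 + O}$)
$y{\left(B \right)} = -6351 - 86 B$ ($y{\left(B \right)} = B + \left(73 + B\right) \left(-87\right) = B - \left(6351 + 87 B\right) = -6351 - 86 B$)
$y{\left(Y{\left(8,1 \right)} \right)} - 805 = \left(-6351 - 86 \frac{1 + 8}{-9 + 1}\right) - 805 = \left(-6351 - 86 \frac{1}{-8} \cdot 9\right) - 805 = \left(-6351 - 86 \left(\left(- \frac{1}{8}\right) 9\right)\right) - 805 = \left(-6351 - - \frac{387}{4}\right) - 805 = \left(-6351 + \frac{387}{4}\right) - 805 = - \frac{25017}{4} - 805 = - \frac{28237}{4}$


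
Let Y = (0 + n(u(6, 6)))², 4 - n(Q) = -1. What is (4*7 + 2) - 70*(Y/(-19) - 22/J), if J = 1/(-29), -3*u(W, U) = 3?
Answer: -846220/19 ≈ -44538.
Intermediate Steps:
u(W, U) = -1 (u(W, U) = -⅓*3 = -1)
n(Q) = 5 (n(Q) = 4 - 1*(-1) = 4 + 1 = 5)
J = -1/29 ≈ -0.034483
Y = 25 (Y = (0 + 5)² = 5² = 25)
(4*7 + 2) - 70*(Y/(-19) - 22/J) = (4*7 + 2) - 70*(25/(-19) - 22/(-1/29)) = (28 + 2) - 70*(25*(-1/19) - 22*(-29)) = 30 - 70*(-25/19 + 638) = 30 - 70*12097/19 = 30 - 846790/19 = -846220/19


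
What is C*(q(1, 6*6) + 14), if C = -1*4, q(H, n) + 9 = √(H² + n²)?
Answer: -20 - 4*√1297 ≈ -164.06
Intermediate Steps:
q(H, n) = -9 + √(H² + n²)
C = -4
C*(q(1, 6*6) + 14) = -4*((-9 + √(1² + (6*6)²)) + 14) = -4*((-9 + √(1 + 36²)) + 14) = -4*((-9 + √(1 + 1296)) + 14) = -4*((-9 + √1297) + 14) = -4*(5 + √1297) = -20 - 4*√1297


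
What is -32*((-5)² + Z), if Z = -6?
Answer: -608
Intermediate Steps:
-32*((-5)² + Z) = -32*((-5)² - 6) = -32*(25 - 6) = -32*19 = -608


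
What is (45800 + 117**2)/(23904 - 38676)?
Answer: -59489/14772 ≈ -4.0271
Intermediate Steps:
(45800 + 117**2)/(23904 - 38676) = (45800 + 13689)/(-14772) = 59489*(-1/14772) = -59489/14772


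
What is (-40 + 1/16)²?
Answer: 408321/256 ≈ 1595.0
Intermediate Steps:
(-40 + 1/16)² = (-639/16)² = 408321/256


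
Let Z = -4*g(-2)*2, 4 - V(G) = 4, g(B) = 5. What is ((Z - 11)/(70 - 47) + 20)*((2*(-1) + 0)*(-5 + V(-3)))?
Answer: 4090/23 ≈ 177.83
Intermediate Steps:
V(G) = 0 (V(G) = 4 - 1*4 = 4 - 4 = 0)
Z = -40 (Z = -4*5*2 = -20*2 = -40)
((Z - 11)/(70 - 47) + 20)*((2*(-1) + 0)*(-5 + V(-3))) = ((-40 - 11)/(70 - 47) + 20)*((2*(-1) + 0)*(-5 + 0)) = (-51/23 + 20)*((-2 + 0)*(-5)) = (-51*1/23 + 20)*(-2*(-5)) = (-51/23 + 20)*10 = (409/23)*10 = 4090/23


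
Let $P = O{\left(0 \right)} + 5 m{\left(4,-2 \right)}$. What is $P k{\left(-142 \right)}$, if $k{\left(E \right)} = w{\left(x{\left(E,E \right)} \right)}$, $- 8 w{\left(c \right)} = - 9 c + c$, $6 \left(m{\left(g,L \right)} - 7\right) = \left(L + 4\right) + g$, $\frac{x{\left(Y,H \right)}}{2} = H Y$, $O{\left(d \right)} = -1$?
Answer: $1572792$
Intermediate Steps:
$x{\left(Y,H \right)} = 2 H Y$
$m{\left(g,L \right)} = \frac{23}{3} + \frac{L}{6} + \frac{g}{6}$ ($m{\left(g,L \right)} = 7 + \frac{\left(L + 4\right) + g}{6} = 7 + \frac{\left(4 + L\right) + g}{6} = 7 + \frac{4 + L + g}{6} = 7 + \left(\frac{2}{3} + \frac{L}{6} + \frac{g}{6}\right) = \frac{23}{3} + \frac{L}{6} + \frac{g}{6}$)
$P = 39$ ($P = -1 + 5 \left(\frac{23}{3} + \frac{1}{6} \left(-2\right) + \frac{1}{6} \cdot 4\right) = -1 + 5 \left(\frac{23}{3} - \frac{1}{3} + \frac{2}{3}\right) = -1 + 5 \cdot 8 = -1 + 40 = 39$)
$w{\left(c \right)} = c$ ($w{\left(c \right)} = - \frac{- 9 c + c}{8} = - \frac{\left(-8\right) c}{8} = c$)
$k{\left(E \right)} = 2 E^{2}$ ($k{\left(E \right)} = 2 E E = 2 E^{2}$)
$P k{\left(-142 \right)} = 39 \cdot 2 \left(-142\right)^{2} = 39 \cdot 2 \cdot 20164 = 39 \cdot 40328 = 1572792$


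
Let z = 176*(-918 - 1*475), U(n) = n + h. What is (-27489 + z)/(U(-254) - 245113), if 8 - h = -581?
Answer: 272657/244778 ≈ 1.1139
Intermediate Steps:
h = 589 (h = 8 - 1*(-581) = 8 + 581 = 589)
U(n) = 589 + n (U(n) = n + 589 = 589 + n)
z = -245168 (z = 176*(-918 - 475) = 176*(-1393) = -245168)
(-27489 + z)/(U(-254) - 245113) = (-27489 - 245168)/((589 - 254) - 245113) = -272657/(335 - 245113) = -272657/(-244778) = -272657*(-1/244778) = 272657/244778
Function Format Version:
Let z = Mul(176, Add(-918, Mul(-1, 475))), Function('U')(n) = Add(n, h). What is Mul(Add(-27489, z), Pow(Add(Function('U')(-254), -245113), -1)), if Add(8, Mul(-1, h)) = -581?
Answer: Rational(272657, 244778) ≈ 1.1139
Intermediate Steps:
h = 589 (h = Add(8, Mul(-1, -581)) = Add(8, 581) = 589)
Function('U')(n) = Add(589, n) (Function('U')(n) = Add(n, 589) = Add(589, n))
z = -245168 (z = Mul(176, Add(-918, -475)) = Mul(176, -1393) = -245168)
Mul(Add(-27489, z), Pow(Add(Function('U')(-254), -245113), -1)) = Mul(Add(-27489, -245168), Pow(Add(Add(589, -254), -245113), -1)) = Mul(-272657, Pow(Add(335, -245113), -1)) = Mul(-272657, Pow(-244778, -1)) = Mul(-272657, Rational(-1, 244778)) = Rational(272657, 244778)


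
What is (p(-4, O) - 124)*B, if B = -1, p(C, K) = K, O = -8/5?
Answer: 628/5 ≈ 125.60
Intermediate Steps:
O = -8/5 (O = -8*⅕ = -8/5 ≈ -1.6000)
(p(-4, O) - 124)*B = (-8/5 - 124)*(-1) = -628/5*(-1) = 628/5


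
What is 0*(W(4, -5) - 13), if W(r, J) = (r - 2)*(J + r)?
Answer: 0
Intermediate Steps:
W(r, J) = (-2 + r)*(J + r)
0*(W(4, -5) - 13) = 0*((4**2 - 2*(-5) - 2*4 - 5*4) - 13) = 0*((16 + 10 - 8 - 20) - 13) = 0*(-2 - 13) = 0*(-15) = 0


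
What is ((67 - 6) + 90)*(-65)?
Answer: -9815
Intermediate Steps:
((67 - 6) + 90)*(-65) = (61 + 90)*(-65) = 151*(-65) = -9815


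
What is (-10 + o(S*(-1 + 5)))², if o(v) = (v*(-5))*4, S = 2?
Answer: 28900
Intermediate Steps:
o(v) = -20*v (o(v) = -5*v*4 = -20*v)
(-10 + o(S*(-1 + 5)))² = (-10 - 40*(-1 + 5))² = (-10 - 40*4)² = (-10 - 20*8)² = (-10 - 160)² = (-170)² = 28900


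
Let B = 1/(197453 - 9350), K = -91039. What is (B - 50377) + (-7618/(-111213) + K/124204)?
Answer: -43631850806738226455/866095148739852 ≈ -50378.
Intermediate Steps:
B = 1/188103 ≈ 5.3162e-6
(B - 50377) + (-7618/(-111213) + K/124204) = (1/188103 - 50377) + (-7618/(-111213) - 91039/124204) = -9476064830/188103 + (-7618*(-1/111213) - 91039*1/124204) = -9476064830/188103 + (7618/111213 - 91039/124204) = -9476064830/188103 - 9178534235/13813099452 = -43631850806738226455/866095148739852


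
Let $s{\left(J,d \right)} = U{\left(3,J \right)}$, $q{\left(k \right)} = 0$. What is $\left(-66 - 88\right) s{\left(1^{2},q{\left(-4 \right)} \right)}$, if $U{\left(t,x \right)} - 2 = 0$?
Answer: $-308$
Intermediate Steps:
$U{\left(t,x \right)} = 2$ ($U{\left(t,x \right)} = 2 + 0 = 2$)
$s{\left(J,d \right)} = 2$
$\left(-66 - 88\right) s{\left(1^{2},q{\left(-4 \right)} \right)} = \left(-66 - 88\right) 2 = \left(-154\right) 2 = -308$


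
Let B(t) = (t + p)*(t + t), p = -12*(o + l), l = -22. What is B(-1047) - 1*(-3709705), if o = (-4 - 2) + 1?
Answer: 5223667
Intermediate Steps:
o = -5 (o = -6 + 1 = -5)
p = 324 (p = -12*(-5 - 22) = -12*(-27) = 324)
B(t) = 2*t*(324 + t) (B(t) = (t + 324)*(t + t) = (324 + t)*(2*t) = 2*t*(324 + t))
B(-1047) - 1*(-3709705) = 2*(-1047)*(324 - 1047) - 1*(-3709705) = 2*(-1047)*(-723) + 3709705 = 1513962 + 3709705 = 5223667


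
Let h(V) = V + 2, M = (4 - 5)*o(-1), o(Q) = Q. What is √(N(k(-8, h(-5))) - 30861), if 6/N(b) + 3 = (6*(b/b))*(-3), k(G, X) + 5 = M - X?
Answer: I*√1512203/7 ≈ 175.67*I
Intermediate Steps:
M = 1 (M = (4 - 5)*(-1) = -1*(-1) = 1)
h(V) = 2 + V
k(G, X) = -4 - X (k(G, X) = -5 + (1 - X) = -4 - X)
N(b) = -2/7 (N(b) = 6/(-3 + (6*(b/b))*(-3)) = 6/(-3 + (6*1)*(-3)) = 6/(-3 + 6*(-3)) = 6/(-3 - 18) = 6/(-21) = 6*(-1/21) = -2/7)
√(N(k(-8, h(-5))) - 30861) = √(-2/7 - 30861) = √(-216029/7) = I*√1512203/7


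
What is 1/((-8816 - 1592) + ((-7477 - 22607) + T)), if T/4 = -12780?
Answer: -1/91612 ≈ -1.0916e-5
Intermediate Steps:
T = -51120 (T = 4*(-12780) = -51120)
1/((-8816 - 1592) + ((-7477 - 22607) + T)) = 1/((-8816 - 1592) + ((-7477 - 22607) - 51120)) = 1/(-10408 + (-30084 - 51120)) = 1/(-10408 - 81204) = 1/(-91612) = -1/91612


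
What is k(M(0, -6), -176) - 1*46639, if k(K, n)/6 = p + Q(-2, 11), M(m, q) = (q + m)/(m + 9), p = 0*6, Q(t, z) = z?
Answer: -46573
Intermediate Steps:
p = 0
M(m, q) = (m + q)/(9 + m)
k(K, n) = 66 (k(K, n) = 6*(0 + 11) = 6*11 = 66)
k(M(0, -6), -176) - 1*46639 = 66 - 1*46639 = 66 - 46639 = -46573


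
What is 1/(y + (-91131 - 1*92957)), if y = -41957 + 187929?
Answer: -1/38116 ≈ -2.6236e-5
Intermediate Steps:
y = 145972
1/(y + (-91131 - 1*92957)) = 1/(145972 + (-91131 - 1*92957)) = 1/(145972 + (-91131 - 92957)) = 1/(145972 - 184088) = 1/(-38116) = -1/38116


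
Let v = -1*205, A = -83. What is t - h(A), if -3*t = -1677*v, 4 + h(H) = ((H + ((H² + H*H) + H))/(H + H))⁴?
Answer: -45326767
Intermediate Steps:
v = -205
h(H) = -4 + (2*H + 2*H²)⁴/(16*H⁴) (h(H) = -4 + ((H + ((H² + H*H) + H))/(H + H))⁴ = -4 + ((H + ((H² + H²) + H))/((2*H)))⁴ = -4 + ((H + (2*H² + H))*(1/(2*H)))⁴ = -4 + ((H + (H + 2*H²))*(1/(2*H)))⁴ = -4 + ((2*H + 2*H²)*(1/(2*H)))⁴ = -4 + ((2*H + 2*H²)/(2*H))⁴ = -4 + (2*H + 2*H²)⁴/(16*H⁴))
t = -114595 (t = -(-559)*(-205) = -⅓*343785 = -114595)
t - h(A) = -114595 - (-4 + (1 - 83)⁴) = -114595 - (-4 + (-82)⁴) = -114595 - (-4 + 45212176) = -114595 - 1*45212172 = -114595 - 45212172 = -45326767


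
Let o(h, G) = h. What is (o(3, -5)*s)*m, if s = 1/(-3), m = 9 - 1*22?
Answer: 13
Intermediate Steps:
m = -13 (m = 9 - 22 = -13)
s = -⅓ ≈ -0.33333
(o(3, -5)*s)*m = (3*(-⅓))*(-13) = -1*(-13) = 13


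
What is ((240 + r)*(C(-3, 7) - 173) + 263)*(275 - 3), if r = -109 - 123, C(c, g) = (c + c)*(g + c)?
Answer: -357136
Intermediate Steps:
C(c, g) = 2*c*(c + g) (C(c, g) = (2*c)*(c + g) = 2*c*(c + g))
r = -232
((240 + r)*(C(-3, 7) - 173) + 263)*(275 - 3) = ((240 - 232)*(2*(-3)*(-3 + 7) - 173) + 263)*(275 - 3) = (8*(2*(-3)*4 - 173) + 263)*272 = (8*(-24 - 173) + 263)*272 = (8*(-197) + 263)*272 = (-1576 + 263)*272 = -1313*272 = -357136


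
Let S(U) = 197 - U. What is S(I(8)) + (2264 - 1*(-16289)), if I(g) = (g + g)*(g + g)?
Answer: 18494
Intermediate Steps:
I(g) = 4*g² (I(g) = (2*g)*(2*g) = 4*g²)
S(I(8)) + (2264 - 1*(-16289)) = (197 - 4*8²) + (2264 - 1*(-16289)) = (197 - 4*64) + (2264 + 16289) = (197 - 1*256) + 18553 = (197 - 256) + 18553 = -59 + 18553 = 18494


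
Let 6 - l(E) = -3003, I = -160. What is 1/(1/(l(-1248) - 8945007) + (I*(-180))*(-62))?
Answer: -8941998/15966831628801 ≈ -5.6004e-7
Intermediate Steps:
l(E) = 3009 (l(E) = 6 - 1*(-3003) = 6 + 3003 = 3009)
1/(1/(l(-1248) - 8945007) + (I*(-180))*(-62)) = 1/(1/(3009 - 8945007) - 160*(-180)*(-62)) = 1/(1/(-8941998) + 28800*(-62)) = 1/(-1/8941998 - 1785600) = 1/(-15966831628801/8941998) = -8941998/15966831628801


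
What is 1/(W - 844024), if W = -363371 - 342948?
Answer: -1/1550343 ≈ -6.4502e-7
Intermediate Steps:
W = -706319
1/(W - 844024) = 1/(-706319 - 844024) = 1/(-1550343) = -1/1550343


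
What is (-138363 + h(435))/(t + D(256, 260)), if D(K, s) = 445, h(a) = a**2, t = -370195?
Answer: -8477/61625 ≈ -0.13756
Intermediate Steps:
(-138363 + h(435))/(t + D(256, 260)) = (-138363 + 435**2)/(-370195 + 445) = (-138363 + 189225)/(-369750) = 50862*(-1/369750) = -8477/61625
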